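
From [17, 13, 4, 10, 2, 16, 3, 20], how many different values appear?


List all unique values:
Distinct values: [2, 3, 4, 10, 13, 16, 17, 20]
Count = 8
Final answer: 8


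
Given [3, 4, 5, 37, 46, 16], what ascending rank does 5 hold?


Sort ascending: [3, 4, 5, 16, 37, 46]
Find 5 in the sorted list.
5 is at position 3 (1-indexed).
Final answer: 3


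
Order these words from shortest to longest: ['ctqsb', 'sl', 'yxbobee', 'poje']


Compute lengths:
  'ctqsb' has length 5
  'sl' has length 2
  'yxbobee' has length 7
  'poje' has length 4
Lengths in increasing order: 2 < 4 < 5 < 7
Listing the words in that order gives the answer.
Final answer: ['sl', 'poje', 'ctqsb', 'yxbobee']


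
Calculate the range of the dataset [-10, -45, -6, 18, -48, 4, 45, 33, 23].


Maximum value: 45
Minimum value: -48
Range = 45 - (-48) = 93
Final answer: 93


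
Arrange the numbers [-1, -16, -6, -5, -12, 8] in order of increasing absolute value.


Compute absolute values:
  |-1| = 1
  |-16| = 16
  |-6| = 6
  |-5| = 5
  |-12| = 12
  |8| = 8
Absolute values in increasing order: 1 < 5 < 6 < 8 < 12 < 16
Listing the original numbers in that order gives the answer.
Final answer: [-1, -5, -6, 8, -12, -16]


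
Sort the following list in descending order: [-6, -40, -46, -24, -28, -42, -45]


Original list: [-6, -40, -46, -24, -28, -42, -45]
Repeatedly take the largest remaining element:
  Remaining [-6, -40, -46, -24, -28, -42, -45] -> largest is -6
  Remaining [-40, -46, -24, -28, -42, -45] -> largest is -24
  Remaining [-40, -46, -28, -42, -45] -> largest is -28
  Remaining [-40, -46, -42, -45] -> largest is -40
  Remaining [-46, -42, -45] -> largest is -42
  Remaining [-46, -45] -> largest is -45
  Remaining [-46] -> largest is -46
Collecting the picks in order gives the descending list.
Final answer: [-6, -24, -28, -40, -42, -45, -46]


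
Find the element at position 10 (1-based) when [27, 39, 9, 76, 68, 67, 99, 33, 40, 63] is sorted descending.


Sort descending: [99, 76, 68, 67, 63, 40, 39, 33, 27, 9]
The 10th element (1-indexed) is at index 9.
Value = 9
Final answer: 9


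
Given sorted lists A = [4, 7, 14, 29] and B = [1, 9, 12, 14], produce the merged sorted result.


List A: [4, 7, 14, 29]
List B: [1, 9, 12, 14]
Repeatedly compare the front elements and take the smaller:
  4 vs 1 -> take 1
  4 vs 9 -> take 4
  7 vs 9 -> take 7
  14 vs 9 -> take 9
  14 vs 12 -> take 12
  14 vs 14 -> take 14
  29 vs 14 -> take 14
  B is exhausted; append the rest of A: [29]
Final answer: [1, 4, 7, 9, 12, 14, 14, 29]


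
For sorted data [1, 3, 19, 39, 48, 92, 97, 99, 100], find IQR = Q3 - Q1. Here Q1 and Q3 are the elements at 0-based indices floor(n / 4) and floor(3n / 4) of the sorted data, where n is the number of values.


The data has n = 9 elements.
Q1 index = floor(9 / 4) = floor(2.25) = 2; Q3 index = floor(3 * 9 / 4) = floor(6.75) = 6
Q1 = element at index 2 = 19
Q3 = element at index 6 = 97
IQR = 97 - 19 = 78
Final answer: 78


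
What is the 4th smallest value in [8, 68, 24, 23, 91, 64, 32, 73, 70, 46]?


Sort ascending: [8, 23, 24, 32, 46, 64, 68, 70, 73, 91]
The 4th element (1-indexed) is at index 3.
Value = 32
Final answer: 32


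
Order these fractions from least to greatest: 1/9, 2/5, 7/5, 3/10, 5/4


Convert to decimal for comparison:
  1/9 = 0.1111
  2/5 = 0.4
  7/5 = 1.4
  3/10 = 0.3
  5/4 = 1.25
Decimals in increasing order: 0.1111 < 0.3 < 0.4 < 1.25 < 1.4
Writing each back as its fraction gives the sorted order.
Final answer: 1/9, 3/10, 2/5, 5/4, 7/5


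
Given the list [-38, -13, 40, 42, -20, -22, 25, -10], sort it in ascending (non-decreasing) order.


Original list: [-38, -13, 40, 42, -20, -22, 25, -10]
Repeatedly take the smallest remaining element:
  Remaining [-38, -13, 40, 42, -20, -22, 25, -10] -> smallest is -38
  Remaining [-13, 40, 42, -20, -22, 25, -10] -> smallest is -22
  Remaining [-13, 40, 42, -20, 25, -10] -> smallest is -20
  Remaining [-13, 40, 42, 25, -10] -> smallest is -13
  Remaining [40, 42, 25, -10] -> smallest is -10
  Remaining [40, 42, 25] -> smallest is 25
  Remaining [40, 42] -> smallest is 40
  Remaining [42] -> smallest is 42
Collecting the picks in order gives the sorted list.
Final answer: [-38, -22, -20, -13, -10, 25, 40, 42]


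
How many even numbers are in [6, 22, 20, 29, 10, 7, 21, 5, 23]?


Check each element:
  6 is even
  22 is even
  20 is even
  29 is odd
  10 is even
  7 is odd
  21 is odd
  5 is odd
  23 is odd
Evens: [6, 22, 20, 10]
Count of evens = 4
Final answer: 4


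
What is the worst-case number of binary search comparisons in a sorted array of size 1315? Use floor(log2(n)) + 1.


Binary search halves the search space each step.
Maximum comparisons = floor(log2(1315)) + 1
log2(1315) = 10.3608
floor(log2(1315)) = 10, so 10 + 1 = 11
Final answer: 11


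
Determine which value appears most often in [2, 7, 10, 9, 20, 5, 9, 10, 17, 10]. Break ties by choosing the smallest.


Count the frequency of each value:
  2 appears 1 time(s)
  5 appears 1 time(s)
  7 appears 1 time(s)
  9 appears 2 time(s)
  10 appears 3 time(s)
  17 appears 1 time(s)
  20 appears 1 time(s)
Maximum frequency is 3.
Only 10 reaches that frequency, so it is the mode.
Final answer: 10


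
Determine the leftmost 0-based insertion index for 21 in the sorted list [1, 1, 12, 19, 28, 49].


List is sorted: [1, 1, 12, 19, 28, 49]
We need the leftmost position where 21 can be inserted, i.e. the first index whose element is >= 21 (or the end of the list if none is).
Binary search with low=0, high=6 (0-based indices):
  low=0, high=6, mid=3: a[3]=19 < 21, so low = 4
  low=4, high=6, mid=5: a[5]=49 >= 21, so high = 5
  low=4, high=5, mid=4: a[4]=28 >= 21, so high = 4
Now low = high = 4, so the insertion index is 4.
Final answer: 4


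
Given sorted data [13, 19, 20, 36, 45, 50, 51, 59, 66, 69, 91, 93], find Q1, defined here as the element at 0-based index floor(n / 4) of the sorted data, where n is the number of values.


The list has n = 12 elements.
Q1 index = floor(12 / 4) = floor(3) = 3
Counting from index 0 in the sorted data, the element at index 3 is 36.
Final answer: 36


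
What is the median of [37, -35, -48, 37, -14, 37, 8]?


First, sort the list: [-48, -35, -14, 8, 37, 37, 37]
The list has 7 elements (odd count).
The middle index is 3 (0-based), and the element there is 8.
Final answer: 8


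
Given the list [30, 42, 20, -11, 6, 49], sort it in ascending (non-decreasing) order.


Original list: [30, 42, 20, -11, 6, 49]
Repeatedly take the smallest remaining element:
  Remaining [30, 42, 20, -11, 6, 49] -> smallest is -11
  Remaining [30, 42, 20, 6, 49] -> smallest is 6
  Remaining [30, 42, 20, 49] -> smallest is 20
  Remaining [30, 42, 49] -> smallest is 30
  Remaining [42, 49] -> smallest is 42
  Remaining [49] -> smallest is 49
Collecting the picks in order gives the sorted list.
Final answer: [-11, 6, 20, 30, 42, 49]


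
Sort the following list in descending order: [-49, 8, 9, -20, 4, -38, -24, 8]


Original list: [-49, 8, 9, -20, 4, -38, -24, 8]
Repeatedly take the largest remaining element:
  Remaining [-49, 8, 9, -20, 4, -38, -24, 8] -> largest is 9
  Remaining [-49, 8, -20, 4, -38, -24, 8] -> largest is 8
  Remaining [-49, -20, 4, -38, -24, 8] -> largest is 8
  Remaining [-49, -20, 4, -38, -24] -> largest is 4
  Remaining [-49, -20, -38, -24] -> largest is -20
  Remaining [-49, -38, -24] -> largest is -24
  Remaining [-49, -38] -> largest is -38
  Remaining [-49] -> largest is -49
Collecting the picks in order gives the descending list.
Final answer: [9, 8, 8, 4, -20, -24, -38, -49]


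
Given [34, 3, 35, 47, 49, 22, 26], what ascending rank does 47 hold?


Sort ascending: [3, 22, 26, 34, 35, 47, 49]
Find 47 in the sorted list.
47 is at position 6 (1-indexed).
Final answer: 6


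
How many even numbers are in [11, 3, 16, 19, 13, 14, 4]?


Check each element:
  11 is odd
  3 is odd
  16 is even
  19 is odd
  13 is odd
  14 is even
  4 is even
Evens: [16, 14, 4]
Count of evens = 3
Final answer: 3


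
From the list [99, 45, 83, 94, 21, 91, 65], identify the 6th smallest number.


Sort ascending: [21, 45, 65, 83, 91, 94, 99]
The 6th element (1-indexed) is at index 5.
Value = 94
Final answer: 94


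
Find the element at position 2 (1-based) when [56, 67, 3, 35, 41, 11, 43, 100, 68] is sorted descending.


Sort descending: [100, 68, 67, 56, 43, 41, 35, 11, 3]
The 2nd element (1-indexed) is at index 1.
Value = 68
Final answer: 68


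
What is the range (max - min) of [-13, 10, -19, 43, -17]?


Maximum value: 43
Minimum value: -19
Range = 43 - (-19) = 62
Final answer: 62


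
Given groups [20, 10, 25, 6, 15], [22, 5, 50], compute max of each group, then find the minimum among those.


Find max of each group:
  Group 1: [20, 10, 25, 6, 15] -> max = 25
  Group 2: [22, 5, 50] -> max = 50
Maxes: [25, 50]
Minimum of maxes = 25
Final answer: 25


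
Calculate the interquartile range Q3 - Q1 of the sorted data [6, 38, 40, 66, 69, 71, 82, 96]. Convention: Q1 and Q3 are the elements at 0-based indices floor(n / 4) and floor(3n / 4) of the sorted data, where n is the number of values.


The data has n = 8 elements.
Q1 index = floor(8 / 4) = floor(2) = 2; Q3 index = floor(3 * 8 / 4) = floor(6) = 6
Q1 = element at index 2 = 40
Q3 = element at index 6 = 82
IQR = 82 - 40 = 42
Final answer: 42


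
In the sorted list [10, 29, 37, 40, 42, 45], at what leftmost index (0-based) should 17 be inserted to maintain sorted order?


List is sorted: [10, 29, 37, 40, 42, 45]
We need the leftmost position where 17 can be inserted, i.e. the first index whose element is >= 17 (or the end of the list if none is).
Binary search with low=0, high=6 (0-based indices):
  low=0, high=6, mid=3: a[3]=40 >= 17, so high = 3
  low=0, high=3, mid=1: a[1]=29 >= 17, so high = 1
  low=0, high=1, mid=0: a[0]=10 < 17, so low = 1
Now low = high = 1, so the insertion index is 1.
Final answer: 1


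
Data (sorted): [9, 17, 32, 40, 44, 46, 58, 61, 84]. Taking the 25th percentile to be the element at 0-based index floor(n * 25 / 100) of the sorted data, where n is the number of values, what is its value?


The dataset has n = 9 elements.
Index = floor(9 * 25 / 100) = floor(225 / 100) = floor(2.25) = 2
Counting from index 0 in the sorted data, the element at index 2 is 32.
Final answer: 32


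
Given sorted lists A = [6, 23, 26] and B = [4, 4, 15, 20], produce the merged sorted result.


List A: [6, 23, 26]
List B: [4, 4, 15, 20]
Repeatedly compare the front elements and take the smaller:
  6 vs 4 -> take 4
  6 vs 4 -> take 4
  6 vs 15 -> take 6
  23 vs 15 -> take 15
  23 vs 20 -> take 20
  B is exhausted; append the rest of A: [23, 26]
Final answer: [4, 4, 6, 15, 20, 23, 26]


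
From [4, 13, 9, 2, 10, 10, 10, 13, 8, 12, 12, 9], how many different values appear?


List all unique values:
Distinct values: [2, 4, 8, 9, 10, 12, 13]
Count = 7
Final answer: 7


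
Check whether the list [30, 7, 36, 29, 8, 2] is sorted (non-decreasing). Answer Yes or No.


Check consecutive pairs:
  30 <= 7? False
  7 <= 36? True
  36 <= 29? False
  29 <= 8? False
  8 <= 2? False
4 consecutive pair(s) are out of order, so the list is not sorted.
Final answer: No


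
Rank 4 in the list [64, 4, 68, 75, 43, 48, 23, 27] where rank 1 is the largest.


Sort descending: [75, 68, 64, 48, 43, 27, 23, 4]
Find 4 in the sorted list.
4 is at position 8.
Final answer: 8


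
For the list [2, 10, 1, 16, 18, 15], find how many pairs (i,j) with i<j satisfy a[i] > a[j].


For each element, count the later elements that are smaller than it:
  2 (index 0): smaller elements after it = [1] -> 1
  10 (index 1): smaller elements after it = [1] -> 1
  1 (index 2): smaller elements after it = [] -> 0
  16 (index 3): smaller elements after it = [15] -> 1
  18 (index 4): smaller elements after it = [15] -> 1
Total inversions = 1 + 1 + 0 + 1 + 1 = 4
Final answer: 4


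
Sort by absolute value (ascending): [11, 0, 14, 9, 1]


Compute absolute values:
  |11| = 11
  |0| = 0
  |14| = 14
  |9| = 9
  |1| = 1
Absolute values in increasing order: 0 < 1 < 9 < 11 < 14
Listing the original numbers in that order gives the answer.
Final answer: [0, 1, 9, 11, 14]


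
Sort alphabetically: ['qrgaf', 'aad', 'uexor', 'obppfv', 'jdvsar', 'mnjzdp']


Compare strings character by character (the first differing letter decides):
  'aad' < 'jdvsar' since 'a' < 'j' at position 1
  'jdvsar' < 'mnjzdp' since 'j' < 'm' at position 1
  'mnjzdp' < 'obppfv' since 'm' < 'o' at position 1
  'obppfv' < 'qrgaf' since 'o' < 'q' at position 1
  'qrgaf' < 'uexor' since 'q' < 'u' at position 1
Chaining these comparisons gives the alphabetical order.
Final answer: ['aad', 'jdvsar', 'mnjzdp', 'obppfv', 'qrgaf', 'uexor']


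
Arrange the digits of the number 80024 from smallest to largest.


The number 80024 has digits: 8, 0, 0, 2, 4
Sorted: 0, 0, 2, 4, 8
Joining the sorted digits gives the result.
Final answer: 00248


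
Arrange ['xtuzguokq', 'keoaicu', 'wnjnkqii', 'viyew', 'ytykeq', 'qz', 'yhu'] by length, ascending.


Compute lengths:
  'xtuzguokq' has length 9
  'keoaicu' has length 7
  'wnjnkqii' has length 8
  'viyew' has length 5
  'ytykeq' has length 6
  'qz' has length 2
  'yhu' has length 3
Lengths in increasing order: 2 < 3 < 5 < 6 < 7 < 8 < 9
Listing the words in that order gives the answer.
Final answer: ['qz', 'yhu', 'viyew', 'ytykeq', 'keoaicu', 'wnjnkqii', 'xtuzguokq']


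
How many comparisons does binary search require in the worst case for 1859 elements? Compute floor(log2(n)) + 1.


Binary search halves the search space each step.
Maximum comparisons = floor(log2(1859)) + 1
log2(1859) = 10.8603
floor(log2(1859)) = 10, so 10 + 1 = 11
Final answer: 11


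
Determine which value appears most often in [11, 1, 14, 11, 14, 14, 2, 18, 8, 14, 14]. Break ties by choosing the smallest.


Count the frequency of each value:
  1 appears 1 time(s)
  2 appears 1 time(s)
  8 appears 1 time(s)
  11 appears 2 time(s)
  14 appears 5 time(s)
  18 appears 1 time(s)
Maximum frequency is 5.
Only 14 reaches that frequency, so it is the mode.
Final answer: 14


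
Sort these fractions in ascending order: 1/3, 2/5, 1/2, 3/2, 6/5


Convert to decimal for comparison:
  1/3 = 0.3333
  2/5 = 0.4
  1/2 = 0.5
  3/2 = 1.5
  6/5 = 1.2
Decimals in increasing order: 0.3333 < 0.4 < 0.5 < 1.2 < 1.5
Writing each back as its fraction gives the sorted order.
Final answer: 1/3, 2/5, 1/2, 6/5, 3/2


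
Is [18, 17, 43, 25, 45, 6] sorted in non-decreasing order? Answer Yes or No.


Check consecutive pairs:
  18 <= 17? False
  17 <= 43? True
  43 <= 25? False
  25 <= 45? True
  45 <= 6? False
3 consecutive pair(s) are out of order, so the list is not sorted.
Final answer: No


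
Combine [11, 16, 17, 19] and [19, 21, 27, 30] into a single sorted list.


List A: [11, 16, 17, 19]
List B: [19, 21, 27, 30]
Repeatedly compare the front elements and take the smaller:
  11 vs 19 -> take 11
  16 vs 19 -> take 16
  17 vs 19 -> take 17
  19 vs 19 -> take 19
  A is exhausted; append the rest of B: [19, 21, 27, 30]
Final answer: [11, 16, 17, 19, 19, 21, 27, 30]


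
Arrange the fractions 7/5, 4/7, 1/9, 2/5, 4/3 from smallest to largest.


Convert to decimal for comparison:
  7/5 = 1.4
  4/7 = 0.5714
  1/9 = 0.1111
  2/5 = 0.4
  4/3 = 1.3333
Decimals in increasing order: 0.1111 < 0.4 < 0.5714 < 1.3333 < 1.4
Writing each back as its fraction gives the sorted order.
Final answer: 1/9, 2/5, 4/7, 4/3, 7/5


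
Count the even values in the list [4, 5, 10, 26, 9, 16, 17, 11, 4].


Check each element:
  4 is even
  5 is odd
  10 is even
  26 is even
  9 is odd
  16 is even
  17 is odd
  11 is odd
  4 is even
Evens: [4, 10, 26, 16, 4]
Count of evens = 5
Final answer: 5


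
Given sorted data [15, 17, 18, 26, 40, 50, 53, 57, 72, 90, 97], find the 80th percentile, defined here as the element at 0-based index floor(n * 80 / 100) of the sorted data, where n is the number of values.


The dataset has n = 11 elements.
Index = floor(11 * 80 / 100) = floor(880 / 100) = floor(8.8) = 8
Counting from index 0 in the sorted data, the element at index 8 is 72.
Final answer: 72


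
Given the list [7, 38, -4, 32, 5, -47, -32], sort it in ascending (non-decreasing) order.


Original list: [7, 38, -4, 32, 5, -47, -32]
Repeatedly take the smallest remaining element:
  Remaining [7, 38, -4, 32, 5, -47, -32] -> smallest is -47
  Remaining [7, 38, -4, 32, 5, -32] -> smallest is -32
  Remaining [7, 38, -4, 32, 5] -> smallest is -4
  Remaining [7, 38, 32, 5] -> smallest is 5
  Remaining [7, 38, 32] -> smallest is 7
  Remaining [38, 32] -> smallest is 32
  Remaining [38] -> smallest is 38
Collecting the picks in order gives the sorted list.
Final answer: [-47, -32, -4, 5, 7, 32, 38]


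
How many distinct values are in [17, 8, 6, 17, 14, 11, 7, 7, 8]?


List all unique values:
Distinct values: [6, 7, 8, 11, 14, 17]
Count = 6
Final answer: 6


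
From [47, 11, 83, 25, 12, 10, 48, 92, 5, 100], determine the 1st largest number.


Sort descending: [100, 92, 83, 48, 47, 25, 12, 11, 10, 5]
The 1st element (1-indexed) is at index 0.
Value = 100
Final answer: 100


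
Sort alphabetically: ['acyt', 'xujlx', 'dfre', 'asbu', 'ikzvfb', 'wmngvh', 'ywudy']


Compare strings character by character (the first differing letter decides):
  'acyt' < 'asbu' since 'c' < 's' at position 2
  'asbu' < 'dfre' since 'a' < 'd' at position 1
  'dfre' < 'ikzvfb' since 'd' < 'i' at position 1
  'ikzvfb' < 'wmngvh' since 'i' < 'w' at position 1
  'wmngvh' < 'xujlx' since 'w' < 'x' at position 1
  'xujlx' < 'ywudy' since 'x' < 'y' at position 1
Chaining these comparisons gives the alphabetical order.
Final answer: ['acyt', 'asbu', 'dfre', 'ikzvfb', 'wmngvh', 'xujlx', 'ywudy']


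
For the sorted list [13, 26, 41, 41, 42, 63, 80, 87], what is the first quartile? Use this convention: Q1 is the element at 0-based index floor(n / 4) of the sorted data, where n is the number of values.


The list has n = 8 elements.
Q1 index = floor(8 / 4) = floor(2) = 2
Counting from index 0 in the sorted data, the element at index 2 is 41.
Final answer: 41


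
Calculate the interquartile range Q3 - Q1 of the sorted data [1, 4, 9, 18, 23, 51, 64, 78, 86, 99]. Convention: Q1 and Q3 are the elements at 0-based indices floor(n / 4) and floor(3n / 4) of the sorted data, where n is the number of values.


The data has n = 10 elements.
Q1 index = floor(10 / 4) = floor(2.5) = 2; Q3 index = floor(3 * 10 / 4) = floor(7.5) = 7
Q1 = element at index 2 = 9
Q3 = element at index 7 = 78
IQR = 78 - 9 = 69
Final answer: 69


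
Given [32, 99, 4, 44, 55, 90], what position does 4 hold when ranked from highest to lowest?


Sort descending: [99, 90, 55, 44, 32, 4]
Find 4 in the sorted list.
4 is at position 6.
Final answer: 6


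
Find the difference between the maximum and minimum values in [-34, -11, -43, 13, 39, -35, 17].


Maximum value: 39
Minimum value: -43
Range = 39 - (-43) = 82
Final answer: 82


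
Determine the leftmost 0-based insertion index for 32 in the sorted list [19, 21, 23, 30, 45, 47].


List is sorted: [19, 21, 23, 30, 45, 47]
We need the leftmost position where 32 can be inserted, i.e. the first index whose element is >= 32 (or the end of the list if none is).
Binary search with low=0, high=6 (0-based indices):
  low=0, high=6, mid=3: a[3]=30 < 32, so low = 4
  low=4, high=6, mid=5: a[5]=47 >= 32, so high = 5
  low=4, high=5, mid=4: a[4]=45 >= 32, so high = 4
Now low = high = 4, so the insertion index is 4.
Final answer: 4


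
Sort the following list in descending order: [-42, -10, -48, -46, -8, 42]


Original list: [-42, -10, -48, -46, -8, 42]
Repeatedly take the largest remaining element:
  Remaining [-42, -10, -48, -46, -8, 42] -> largest is 42
  Remaining [-42, -10, -48, -46, -8] -> largest is -8
  Remaining [-42, -10, -48, -46] -> largest is -10
  Remaining [-42, -48, -46] -> largest is -42
  Remaining [-48, -46] -> largest is -46
  Remaining [-48] -> largest is -48
Collecting the picks in order gives the descending list.
Final answer: [42, -8, -10, -42, -46, -48]


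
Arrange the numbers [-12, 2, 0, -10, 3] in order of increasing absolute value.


Compute absolute values:
  |-12| = 12
  |2| = 2
  |0| = 0
  |-10| = 10
  |3| = 3
Absolute values in increasing order: 0 < 2 < 3 < 10 < 12
Listing the original numbers in that order gives the answer.
Final answer: [0, 2, 3, -10, -12]


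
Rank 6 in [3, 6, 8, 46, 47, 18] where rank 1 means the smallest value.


Sort ascending: [3, 6, 8, 18, 46, 47]
Find 6 in the sorted list.
6 is at position 2 (1-indexed).
Final answer: 2


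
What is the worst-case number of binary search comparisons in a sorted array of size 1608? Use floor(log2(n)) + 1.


Binary search halves the search space each step.
Maximum comparisons = floor(log2(1608)) + 1
log2(1608) = 10.6511
floor(log2(1608)) = 10, so 10 + 1 = 11
Final answer: 11


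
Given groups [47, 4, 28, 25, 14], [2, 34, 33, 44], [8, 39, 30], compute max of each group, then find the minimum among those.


Find max of each group:
  Group 1: [47, 4, 28, 25, 14] -> max = 47
  Group 2: [2, 34, 33, 44] -> max = 44
  Group 3: [8, 39, 30] -> max = 39
Maxes: [47, 44, 39]
Minimum of maxes = 39
Final answer: 39


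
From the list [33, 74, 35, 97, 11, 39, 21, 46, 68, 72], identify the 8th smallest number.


Sort ascending: [11, 21, 33, 35, 39, 46, 68, 72, 74, 97]
The 8th element (1-indexed) is at index 7.
Value = 72
Final answer: 72


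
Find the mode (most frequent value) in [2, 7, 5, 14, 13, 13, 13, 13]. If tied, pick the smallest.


Count the frequency of each value:
  2 appears 1 time(s)
  5 appears 1 time(s)
  7 appears 1 time(s)
  13 appears 4 time(s)
  14 appears 1 time(s)
Maximum frequency is 4.
Only 13 reaches that frequency, so it is the mode.
Final answer: 13


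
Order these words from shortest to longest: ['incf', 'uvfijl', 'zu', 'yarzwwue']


Compute lengths:
  'incf' has length 4
  'uvfijl' has length 6
  'zu' has length 2
  'yarzwwue' has length 8
Lengths in increasing order: 2 < 4 < 6 < 8
Listing the words in that order gives the answer.
Final answer: ['zu', 'incf', 'uvfijl', 'yarzwwue']


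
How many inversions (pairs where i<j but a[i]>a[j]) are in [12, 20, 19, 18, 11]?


For each element, count the later elements that are smaller than it:
  12 (index 0): smaller elements after it = [11] -> 1
  20 (index 1): smaller elements after it = [19, 18, 11] -> 3
  19 (index 2): smaller elements after it = [18, 11] -> 2
  18 (index 3): smaller elements after it = [11] -> 1
Total inversions = 1 + 3 + 2 + 1 = 7
Final answer: 7


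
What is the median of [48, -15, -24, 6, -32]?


First, sort the list: [-32, -24, -15, 6, 48]
The list has 5 elements (odd count).
The middle index is 2 (0-based), and the element there is -15.
Final answer: -15


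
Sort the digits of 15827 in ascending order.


The number 15827 has digits: 1, 5, 8, 2, 7
Sorted: 1, 2, 5, 7, 8
Joining the sorted digits gives the result.
Final answer: 12578


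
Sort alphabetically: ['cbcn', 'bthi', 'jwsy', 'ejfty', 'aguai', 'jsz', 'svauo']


Compare strings character by character (the first differing letter decides):
  'aguai' < 'bthi' since 'a' < 'b' at position 1
  'bthi' < 'cbcn' since 'b' < 'c' at position 1
  'cbcn' < 'ejfty' since 'c' < 'e' at position 1
  'ejfty' < 'jsz' since 'e' < 'j' at position 1
  'jsz' < 'jwsy' since 's' < 'w' at position 2
  'jwsy' < 'svauo' since 'j' < 's' at position 1
Chaining these comparisons gives the alphabetical order.
Final answer: ['aguai', 'bthi', 'cbcn', 'ejfty', 'jsz', 'jwsy', 'svauo']


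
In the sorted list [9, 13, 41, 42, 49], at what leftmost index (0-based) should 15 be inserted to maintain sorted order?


List is sorted: [9, 13, 41, 42, 49]
We need the leftmost position where 15 can be inserted, i.e. the first index whose element is >= 15 (or the end of the list if none is).
Binary search with low=0, high=5 (0-based indices):
  low=0, high=5, mid=2: a[2]=41 >= 15, so high = 2
  low=0, high=2, mid=1: a[1]=13 < 15, so low = 2
Now low = high = 2, so the insertion index is 2.
Final answer: 2


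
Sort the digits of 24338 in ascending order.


The number 24338 has digits: 2, 4, 3, 3, 8
Sorted: 2, 3, 3, 4, 8
Joining the sorted digits gives the result.
Final answer: 23348


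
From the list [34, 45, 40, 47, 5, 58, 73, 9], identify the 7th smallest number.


Sort ascending: [5, 9, 34, 40, 45, 47, 58, 73]
The 7th element (1-indexed) is at index 6.
Value = 58
Final answer: 58


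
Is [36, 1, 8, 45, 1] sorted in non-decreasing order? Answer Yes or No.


Check consecutive pairs:
  36 <= 1? False
  1 <= 8? True
  8 <= 45? True
  45 <= 1? False
2 consecutive pair(s) are out of order, so the list is not sorted.
Final answer: No


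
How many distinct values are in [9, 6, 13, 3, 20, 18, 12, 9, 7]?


List all unique values:
Distinct values: [3, 6, 7, 9, 12, 13, 18, 20]
Count = 8
Final answer: 8


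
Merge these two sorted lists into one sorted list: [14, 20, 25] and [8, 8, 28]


List A: [14, 20, 25]
List B: [8, 8, 28]
Repeatedly compare the front elements and take the smaller:
  14 vs 8 -> take 8
  14 vs 8 -> take 8
  14 vs 28 -> take 14
  20 vs 28 -> take 20
  25 vs 28 -> take 25
  A is exhausted; append the rest of B: [28]
Final answer: [8, 8, 14, 20, 25, 28]


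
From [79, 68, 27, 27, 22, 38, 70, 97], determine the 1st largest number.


Sort descending: [97, 79, 70, 68, 38, 27, 27, 22]
The 1st element (1-indexed) is at index 0.
Value = 97
Final answer: 97


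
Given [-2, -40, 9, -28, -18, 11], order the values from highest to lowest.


Original list: [-2, -40, 9, -28, -18, 11]
Repeatedly take the largest remaining element:
  Remaining [-2, -40, 9, -28, -18, 11] -> largest is 11
  Remaining [-2, -40, 9, -28, -18] -> largest is 9
  Remaining [-2, -40, -28, -18] -> largest is -2
  Remaining [-40, -28, -18] -> largest is -18
  Remaining [-40, -28] -> largest is -28
  Remaining [-40] -> largest is -40
Collecting the picks in order gives the descending list.
Final answer: [11, 9, -2, -18, -28, -40]


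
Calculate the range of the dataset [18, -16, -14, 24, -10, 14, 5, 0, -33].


Maximum value: 24
Minimum value: -33
Range = 24 - (-33) = 57
Final answer: 57


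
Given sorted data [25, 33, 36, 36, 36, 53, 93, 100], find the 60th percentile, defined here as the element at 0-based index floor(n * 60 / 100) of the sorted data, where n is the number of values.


The dataset has n = 8 elements.
Index = floor(8 * 60 / 100) = floor(480 / 100) = floor(4.8) = 4
Counting from index 0 in the sorted data, the element at index 4 is 36.
Final answer: 36


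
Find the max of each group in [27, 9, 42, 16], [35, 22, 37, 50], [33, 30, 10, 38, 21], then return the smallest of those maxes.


Find max of each group:
  Group 1: [27, 9, 42, 16] -> max = 42
  Group 2: [35, 22, 37, 50] -> max = 50
  Group 3: [33, 30, 10, 38, 21] -> max = 38
Maxes: [42, 50, 38]
Minimum of maxes = 38
Final answer: 38


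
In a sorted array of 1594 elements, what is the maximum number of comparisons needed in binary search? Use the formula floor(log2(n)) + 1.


Binary search halves the search space each step.
Maximum comparisons = floor(log2(1594)) + 1
log2(1594) = 10.6384
floor(log2(1594)) = 10, so 10 + 1 = 11
Final answer: 11


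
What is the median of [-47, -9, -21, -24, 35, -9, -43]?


First, sort the list: [-47, -43, -24, -21, -9, -9, 35]
The list has 7 elements (odd count).
The middle index is 3 (0-based), and the element there is -21.
Final answer: -21


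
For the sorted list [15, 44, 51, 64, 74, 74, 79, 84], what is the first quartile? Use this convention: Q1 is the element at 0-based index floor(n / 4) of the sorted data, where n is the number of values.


The list has n = 8 elements.
Q1 index = floor(8 / 4) = floor(2) = 2
Counting from index 0 in the sorted data, the element at index 2 is 51.
Final answer: 51


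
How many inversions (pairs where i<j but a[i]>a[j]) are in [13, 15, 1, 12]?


For each element, count the later elements that are smaller than it:
  13 (index 0): smaller elements after it = [1, 12] -> 2
  15 (index 1): smaller elements after it = [1, 12] -> 2
  1 (index 2): smaller elements after it = [] -> 0
Total inversions = 2 + 2 + 0 = 4
Final answer: 4


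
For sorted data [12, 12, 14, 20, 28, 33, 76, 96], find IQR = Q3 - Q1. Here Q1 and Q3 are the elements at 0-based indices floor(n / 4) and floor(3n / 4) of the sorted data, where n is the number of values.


The data has n = 8 elements.
Q1 index = floor(8 / 4) = floor(2) = 2; Q3 index = floor(3 * 8 / 4) = floor(6) = 6
Q1 = element at index 2 = 14
Q3 = element at index 6 = 76
IQR = 76 - 14 = 62
Final answer: 62


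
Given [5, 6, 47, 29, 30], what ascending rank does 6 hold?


Sort ascending: [5, 6, 29, 30, 47]
Find 6 in the sorted list.
6 is at position 2 (1-indexed).
Final answer: 2


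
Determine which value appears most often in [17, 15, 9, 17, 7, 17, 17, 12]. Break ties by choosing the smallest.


Count the frequency of each value:
  7 appears 1 time(s)
  9 appears 1 time(s)
  12 appears 1 time(s)
  15 appears 1 time(s)
  17 appears 4 time(s)
Maximum frequency is 4.
Only 17 reaches that frequency, so it is the mode.
Final answer: 17


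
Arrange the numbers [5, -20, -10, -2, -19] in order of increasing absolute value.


Compute absolute values:
  |5| = 5
  |-20| = 20
  |-10| = 10
  |-2| = 2
  |-19| = 19
Absolute values in increasing order: 2 < 5 < 10 < 19 < 20
Listing the original numbers in that order gives the answer.
Final answer: [-2, 5, -10, -19, -20]


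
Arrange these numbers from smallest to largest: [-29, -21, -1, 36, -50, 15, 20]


Original list: [-29, -21, -1, 36, -50, 15, 20]
Repeatedly take the smallest remaining element:
  Remaining [-29, -21, -1, 36, -50, 15, 20] -> smallest is -50
  Remaining [-29, -21, -1, 36, 15, 20] -> smallest is -29
  Remaining [-21, -1, 36, 15, 20] -> smallest is -21
  Remaining [-1, 36, 15, 20] -> smallest is -1
  Remaining [36, 15, 20] -> smallest is 15
  Remaining [36, 20] -> smallest is 20
  Remaining [36] -> smallest is 36
Collecting the picks in order gives the sorted list.
Final answer: [-50, -29, -21, -1, 15, 20, 36]


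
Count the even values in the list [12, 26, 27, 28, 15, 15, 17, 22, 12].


Check each element:
  12 is even
  26 is even
  27 is odd
  28 is even
  15 is odd
  15 is odd
  17 is odd
  22 is even
  12 is even
Evens: [12, 26, 28, 22, 12]
Count of evens = 5
Final answer: 5


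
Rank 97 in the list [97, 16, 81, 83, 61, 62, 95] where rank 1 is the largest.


Sort descending: [97, 95, 83, 81, 62, 61, 16]
Find 97 in the sorted list.
97 is at position 1.
Final answer: 1


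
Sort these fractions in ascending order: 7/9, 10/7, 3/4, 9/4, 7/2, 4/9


Convert to decimal for comparison:
  7/9 = 0.7778
  10/7 = 1.4286
  3/4 = 0.75
  9/4 = 2.25
  7/2 = 3.5
  4/9 = 0.4444
Decimals in increasing order: 0.4444 < 0.75 < 0.7778 < 1.4286 < 2.25 < 3.5
Writing each back as its fraction gives the sorted order.
Final answer: 4/9, 3/4, 7/9, 10/7, 9/4, 7/2


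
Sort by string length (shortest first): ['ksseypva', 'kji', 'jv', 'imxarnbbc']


Compute lengths:
  'ksseypva' has length 8
  'kji' has length 3
  'jv' has length 2
  'imxarnbbc' has length 9
Lengths in increasing order: 2 < 3 < 8 < 9
Listing the words in that order gives the answer.
Final answer: ['jv', 'kji', 'ksseypva', 'imxarnbbc']


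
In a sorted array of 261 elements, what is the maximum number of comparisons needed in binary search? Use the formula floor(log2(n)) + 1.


Binary search halves the search space each step.
Maximum comparisons = floor(log2(261)) + 1
log2(261) = 8.0279
floor(log2(261)) = 8, so 8 + 1 = 9
Final answer: 9


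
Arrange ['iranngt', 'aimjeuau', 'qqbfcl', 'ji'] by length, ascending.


Compute lengths:
  'iranngt' has length 7
  'aimjeuau' has length 8
  'qqbfcl' has length 6
  'ji' has length 2
Lengths in increasing order: 2 < 6 < 7 < 8
Listing the words in that order gives the answer.
Final answer: ['ji', 'qqbfcl', 'iranngt', 'aimjeuau']


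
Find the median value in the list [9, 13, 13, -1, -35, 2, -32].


First, sort the list: [-35, -32, -1, 2, 9, 13, 13]
The list has 7 elements (odd count).
The middle index is 3 (0-based), and the element there is 2.
Final answer: 2


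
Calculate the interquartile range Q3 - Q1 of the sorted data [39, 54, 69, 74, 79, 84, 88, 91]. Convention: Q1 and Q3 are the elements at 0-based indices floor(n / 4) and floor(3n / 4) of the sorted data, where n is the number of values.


The data has n = 8 elements.
Q1 index = floor(8 / 4) = floor(2) = 2; Q3 index = floor(3 * 8 / 4) = floor(6) = 6
Q1 = element at index 2 = 69
Q3 = element at index 6 = 88
IQR = 88 - 69 = 19
Final answer: 19


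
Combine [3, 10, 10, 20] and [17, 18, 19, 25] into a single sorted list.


List A: [3, 10, 10, 20]
List B: [17, 18, 19, 25]
Repeatedly compare the front elements and take the smaller:
  3 vs 17 -> take 3
  10 vs 17 -> take 10
  10 vs 17 -> take 10
  20 vs 17 -> take 17
  20 vs 18 -> take 18
  20 vs 19 -> take 19
  20 vs 25 -> take 20
  A is exhausted; append the rest of B: [25]
Final answer: [3, 10, 10, 17, 18, 19, 20, 25]


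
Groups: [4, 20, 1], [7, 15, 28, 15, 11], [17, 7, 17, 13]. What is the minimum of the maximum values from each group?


Find max of each group:
  Group 1: [4, 20, 1] -> max = 20
  Group 2: [7, 15, 28, 15, 11] -> max = 28
  Group 3: [17, 7, 17, 13] -> max = 17
Maxes: [20, 28, 17]
Minimum of maxes = 17
Final answer: 17


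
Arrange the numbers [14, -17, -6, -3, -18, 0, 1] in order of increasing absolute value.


Compute absolute values:
  |14| = 14
  |-17| = 17
  |-6| = 6
  |-3| = 3
  |-18| = 18
  |0| = 0
  |1| = 1
Absolute values in increasing order: 0 < 1 < 3 < 6 < 14 < 17 < 18
Listing the original numbers in that order gives the answer.
Final answer: [0, 1, -3, -6, 14, -17, -18]


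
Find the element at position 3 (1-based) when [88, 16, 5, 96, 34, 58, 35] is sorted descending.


Sort descending: [96, 88, 58, 35, 34, 16, 5]
The 3rd element (1-indexed) is at index 2.
Value = 58
Final answer: 58


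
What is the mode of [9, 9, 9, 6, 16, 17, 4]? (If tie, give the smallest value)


Count the frequency of each value:
  4 appears 1 time(s)
  6 appears 1 time(s)
  9 appears 3 time(s)
  16 appears 1 time(s)
  17 appears 1 time(s)
Maximum frequency is 3.
Only 9 reaches that frequency, so it is the mode.
Final answer: 9


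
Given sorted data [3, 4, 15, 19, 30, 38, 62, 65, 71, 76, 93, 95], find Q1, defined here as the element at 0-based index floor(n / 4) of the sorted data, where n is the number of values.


The list has n = 12 elements.
Q1 index = floor(12 / 4) = floor(3) = 3
Counting from index 0 in the sorted data, the element at index 3 is 19.
Final answer: 19


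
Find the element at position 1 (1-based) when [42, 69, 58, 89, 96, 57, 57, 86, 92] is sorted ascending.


Sort ascending: [42, 57, 57, 58, 69, 86, 89, 92, 96]
The 1st element (1-indexed) is at index 0.
Value = 42
Final answer: 42


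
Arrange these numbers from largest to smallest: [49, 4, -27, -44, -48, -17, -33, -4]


Original list: [49, 4, -27, -44, -48, -17, -33, -4]
Repeatedly take the largest remaining element:
  Remaining [49, 4, -27, -44, -48, -17, -33, -4] -> largest is 49
  Remaining [4, -27, -44, -48, -17, -33, -4] -> largest is 4
  Remaining [-27, -44, -48, -17, -33, -4] -> largest is -4
  Remaining [-27, -44, -48, -17, -33] -> largest is -17
  Remaining [-27, -44, -48, -33] -> largest is -27
  Remaining [-44, -48, -33] -> largest is -33
  Remaining [-44, -48] -> largest is -44
  Remaining [-48] -> largest is -48
Collecting the picks in order gives the descending list.
Final answer: [49, 4, -4, -17, -27, -33, -44, -48]


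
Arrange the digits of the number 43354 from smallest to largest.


The number 43354 has digits: 4, 3, 3, 5, 4
Sorted: 3, 3, 4, 4, 5
Joining the sorted digits gives the result.
Final answer: 33445


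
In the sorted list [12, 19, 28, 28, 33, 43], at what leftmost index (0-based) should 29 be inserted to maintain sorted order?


List is sorted: [12, 19, 28, 28, 33, 43]
We need the leftmost position where 29 can be inserted, i.e. the first index whose element is >= 29 (or the end of the list if none is).
Binary search with low=0, high=6 (0-based indices):
  low=0, high=6, mid=3: a[3]=28 < 29, so low = 4
  low=4, high=6, mid=5: a[5]=43 >= 29, so high = 5
  low=4, high=5, mid=4: a[4]=33 >= 29, so high = 4
Now low = high = 4, so the insertion index is 4.
Final answer: 4


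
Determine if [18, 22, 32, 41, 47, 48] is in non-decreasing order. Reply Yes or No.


Check consecutive pairs:
  18 <= 22? True
  22 <= 32? True
  32 <= 41? True
  41 <= 47? True
  47 <= 48? True
Every consecutive pair is in order, so the list is non-decreasing.
Final answer: Yes


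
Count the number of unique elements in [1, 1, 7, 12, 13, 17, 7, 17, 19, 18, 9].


List all unique values:
Distinct values: [1, 7, 9, 12, 13, 17, 18, 19]
Count = 8
Final answer: 8


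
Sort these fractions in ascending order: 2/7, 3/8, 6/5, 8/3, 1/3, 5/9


Convert to decimal for comparison:
  2/7 = 0.2857
  3/8 = 0.375
  6/5 = 1.2
  8/3 = 2.6667
  1/3 = 0.3333
  5/9 = 0.5556
Decimals in increasing order: 0.2857 < 0.3333 < 0.375 < 0.5556 < 1.2 < 2.6667
Writing each back as its fraction gives the sorted order.
Final answer: 2/7, 1/3, 3/8, 5/9, 6/5, 8/3


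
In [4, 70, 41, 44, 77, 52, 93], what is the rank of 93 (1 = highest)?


Sort descending: [93, 77, 70, 52, 44, 41, 4]
Find 93 in the sorted list.
93 is at position 1.
Final answer: 1


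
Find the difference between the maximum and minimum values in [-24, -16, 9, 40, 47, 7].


Maximum value: 47
Minimum value: -24
Range = 47 - (-24) = 71
Final answer: 71


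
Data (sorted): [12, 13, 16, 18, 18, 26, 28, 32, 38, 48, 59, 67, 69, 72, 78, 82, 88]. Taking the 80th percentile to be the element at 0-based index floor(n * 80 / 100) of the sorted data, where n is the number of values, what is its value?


The dataset has n = 17 elements.
Index = floor(17 * 80 / 100) = floor(1360 / 100) = floor(13.6) = 13
Counting from index 0 in the sorted data, the element at index 13 is 72.
Final answer: 72


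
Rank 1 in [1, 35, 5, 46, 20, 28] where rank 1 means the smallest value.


Sort ascending: [1, 5, 20, 28, 35, 46]
Find 1 in the sorted list.
1 is at position 1 (1-indexed).
Final answer: 1


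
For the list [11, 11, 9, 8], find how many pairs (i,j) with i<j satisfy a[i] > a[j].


For each element, count the later elements that are smaller than it:
  11 (index 0): smaller elements after it = [9, 8] -> 2
  11 (index 1): smaller elements after it = [9, 8] -> 2
  9 (index 2): smaller elements after it = [8] -> 1
Total inversions = 2 + 2 + 1 = 5
Final answer: 5


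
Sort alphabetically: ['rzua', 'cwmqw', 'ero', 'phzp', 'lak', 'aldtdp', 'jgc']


Compare strings character by character (the first differing letter decides):
  'aldtdp' < 'cwmqw' since 'a' < 'c' at position 1
  'cwmqw' < 'ero' since 'c' < 'e' at position 1
  'ero' < 'jgc' since 'e' < 'j' at position 1
  'jgc' < 'lak' since 'j' < 'l' at position 1
  'lak' < 'phzp' since 'l' < 'p' at position 1
  'phzp' < 'rzua' since 'p' < 'r' at position 1
Chaining these comparisons gives the alphabetical order.
Final answer: ['aldtdp', 'cwmqw', 'ero', 'jgc', 'lak', 'phzp', 'rzua']


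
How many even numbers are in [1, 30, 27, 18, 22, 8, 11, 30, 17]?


Check each element:
  1 is odd
  30 is even
  27 is odd
  18 is even
  22 is even
  8 is even
  11 is odd
  30 is even
  17 is odd
Evens: [30, 18, 22, 8, 30]
Count of evens = 5
Final answer: 5


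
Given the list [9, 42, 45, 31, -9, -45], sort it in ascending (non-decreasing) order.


Original list: [9, 42, 45, 31, -9, -45]
Repeatedly take the smallest remaining element:
  Remaining [9, 42, 45, 31, -9, -45] -> smallest is -45
  Remaining [9, 42, 45, 31, -9] -> smallest is -9
  Remaining [9, 42, 45, 31] -> smallest is 9
  Remaining [42, 45, 31] -> smallest is 31
  Remaining [42, 45] -> smallest is 42
  Remaining [45] -> smallest is 45
Collecting the picks in order gives the sorted list.
Final answer: [-45, -9, 9, 31, 42, 45]
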